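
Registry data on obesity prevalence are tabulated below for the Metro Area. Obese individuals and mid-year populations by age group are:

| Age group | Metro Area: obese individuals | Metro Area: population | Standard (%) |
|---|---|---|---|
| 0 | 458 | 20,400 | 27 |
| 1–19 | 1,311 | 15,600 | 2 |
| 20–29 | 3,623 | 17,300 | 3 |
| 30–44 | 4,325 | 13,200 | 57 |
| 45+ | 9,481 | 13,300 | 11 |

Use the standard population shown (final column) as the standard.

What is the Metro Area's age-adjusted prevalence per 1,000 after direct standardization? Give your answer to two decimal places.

279.20

Age-specific rates per 1,000 for the Metro Area: 22.451, 84.038, 209.422, 327.652, 712.857.
Standard weights: 0.27, 0.02, 0.03, 0.57, 0.11.
Standardized rate: 0.2700×22.451 + 0.0200×84.038 + 0.0300×209.422 + 0.5700×327.652 + 0.1100×712.857 = 279.2008 per 1,000.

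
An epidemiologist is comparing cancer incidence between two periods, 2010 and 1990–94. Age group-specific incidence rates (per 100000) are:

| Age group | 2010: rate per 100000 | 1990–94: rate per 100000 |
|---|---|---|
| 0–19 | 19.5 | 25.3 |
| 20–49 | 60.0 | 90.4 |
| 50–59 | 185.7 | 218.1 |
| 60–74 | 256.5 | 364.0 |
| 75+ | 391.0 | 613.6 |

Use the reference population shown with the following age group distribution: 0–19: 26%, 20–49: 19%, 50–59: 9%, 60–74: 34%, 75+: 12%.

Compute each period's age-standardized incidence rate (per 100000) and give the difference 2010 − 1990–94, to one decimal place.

-73.5

Standard weights: 0.26, 0.19, 0.09, 0.34, 0.12.
2010: 0.2600×19.5 + 0.1900×60.0 + 0.0900×185.7 + 0.3400×256.5 + 0.1200×391.0 = 167.3130 per 100000.
1990–94: 0.2600×25.3 + 0.1900×90.4 + 0.0900×218.1 + 0.3400×364.0 + 0.1200×613.6 = 240.7750 per 100000.
Difference = 167.3130 − 240.7750 = -73.4620.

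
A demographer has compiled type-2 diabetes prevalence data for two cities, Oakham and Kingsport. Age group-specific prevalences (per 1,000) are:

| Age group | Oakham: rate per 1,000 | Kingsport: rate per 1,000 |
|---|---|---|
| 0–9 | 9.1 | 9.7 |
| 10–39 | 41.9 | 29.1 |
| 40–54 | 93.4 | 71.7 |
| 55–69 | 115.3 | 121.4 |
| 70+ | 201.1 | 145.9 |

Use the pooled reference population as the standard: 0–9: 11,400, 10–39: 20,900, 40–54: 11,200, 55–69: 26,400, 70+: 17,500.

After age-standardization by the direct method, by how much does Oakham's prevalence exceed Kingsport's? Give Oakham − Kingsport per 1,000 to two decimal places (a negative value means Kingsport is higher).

14.97

Standard total = 87,400; weights = 0.1304, 0.2391, 0.1281, 0.3021, 0.2002.
Oakham: 0.1304×9.1 + 0.2391×41.9 + 0.1281×93.4 + 0.3021×115.3 + 0.2002×201.1 = 98.2689 per 1,000.
Kingsport: 0.1304×9.7 + 0.2391×29.1 + 0.1281×71.7 + 0.3021×121.4 + 0.2002×145.9 = 83.2954 per 1,000.
Difference = 98.2689 − 83.2954 = 14.9735.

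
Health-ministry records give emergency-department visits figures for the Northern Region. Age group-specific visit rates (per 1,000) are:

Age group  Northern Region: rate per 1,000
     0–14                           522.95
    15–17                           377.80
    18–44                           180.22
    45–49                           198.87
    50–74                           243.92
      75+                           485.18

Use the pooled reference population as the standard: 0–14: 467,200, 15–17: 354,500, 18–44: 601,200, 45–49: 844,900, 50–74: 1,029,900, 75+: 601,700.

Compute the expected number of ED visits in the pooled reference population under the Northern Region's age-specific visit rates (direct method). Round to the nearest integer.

1197772

Expected ED visits = Σ (standard pop × age-specific rate ÷ 1,000)
= 467,200×522.95/1,000 + 354,500×377.80/1,000 + 601,200×180.22/1,000 + 844,900×198.87/1,000 + 1,029,900×243.92/1,000 + 601,700×485.18/1,000
= 244322.24 + 133930.10 + 108348.26 + 168025.26 + 251213.21 + 291932.81 = 1197771.88.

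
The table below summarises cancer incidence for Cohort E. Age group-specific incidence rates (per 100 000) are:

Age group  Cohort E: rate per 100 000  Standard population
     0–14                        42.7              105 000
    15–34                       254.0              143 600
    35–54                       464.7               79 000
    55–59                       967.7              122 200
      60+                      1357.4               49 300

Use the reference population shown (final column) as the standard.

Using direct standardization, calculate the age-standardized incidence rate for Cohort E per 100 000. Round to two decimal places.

Standard total = 499 100; weights = 0.2104, 0.2877, 0.1583, 0.2448, 0.0988.
Standardized rate: 0.2104×42.7 + 0.2877×254.0 + 0.1583×464.7 + 0.2448×967.7 + 0.0988×1357.4 = 526.6319 per 100 000.

526.63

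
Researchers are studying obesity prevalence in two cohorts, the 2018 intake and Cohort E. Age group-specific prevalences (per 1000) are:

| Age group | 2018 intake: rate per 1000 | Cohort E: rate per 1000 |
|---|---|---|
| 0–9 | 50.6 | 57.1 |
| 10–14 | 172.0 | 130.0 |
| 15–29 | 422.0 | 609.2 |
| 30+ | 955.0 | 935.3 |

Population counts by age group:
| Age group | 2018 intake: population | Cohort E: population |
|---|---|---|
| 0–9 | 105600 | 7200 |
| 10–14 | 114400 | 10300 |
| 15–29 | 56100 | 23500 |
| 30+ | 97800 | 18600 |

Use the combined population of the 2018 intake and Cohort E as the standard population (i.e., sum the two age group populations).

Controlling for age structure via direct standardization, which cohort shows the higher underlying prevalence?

Combined standard total = 433500; weights = 0.2602, 0.2877, 0.1836, 0.2685.
The 2018 intake: 0.2602×50.6 + 0.2877×172.0 + 0.1836×422.0 + 0.2685×955.0 = 396.5612 per 1000.
Cohort E: 0.2602×57.1 + 0.2877×130.0 + 0.1836×609.2 + 0.2685×935.3 = 415.2552 per 1000.

Cohort E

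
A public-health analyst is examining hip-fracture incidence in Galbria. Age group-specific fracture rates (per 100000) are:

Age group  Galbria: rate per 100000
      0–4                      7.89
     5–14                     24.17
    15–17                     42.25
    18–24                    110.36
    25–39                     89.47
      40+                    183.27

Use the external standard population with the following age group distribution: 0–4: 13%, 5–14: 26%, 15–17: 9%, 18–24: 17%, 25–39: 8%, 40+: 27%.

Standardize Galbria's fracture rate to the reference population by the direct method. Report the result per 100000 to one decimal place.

Standard weights: 0.13, 0.26, 0.09, 0.17, 0.08, 0.27.
Standardized rate: 0.1300×7.89 + 0.2600×24.17 + 0.0900×42.25 + 0.1700×110.36 + 0.0800×89.47 + 0.2700×183.27 = 86.5141 per 100000.

86.5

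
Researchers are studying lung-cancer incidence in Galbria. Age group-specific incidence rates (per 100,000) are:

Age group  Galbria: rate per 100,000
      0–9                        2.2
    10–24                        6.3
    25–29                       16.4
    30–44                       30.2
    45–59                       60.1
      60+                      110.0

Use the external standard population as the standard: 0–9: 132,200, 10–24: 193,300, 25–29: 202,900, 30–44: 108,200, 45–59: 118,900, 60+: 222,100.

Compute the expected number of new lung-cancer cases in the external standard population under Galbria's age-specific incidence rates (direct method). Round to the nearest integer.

397

Expected new lung-cancer cases = Σ (standard pop × age-specific rate ÷ 100,000)
= 132,200×2.2/100,000 + 193,300×6.3/100,000 + 202,900×16.4/100,000 + 108,200×30.2/100,000 + 118,900×60.1/100,000 + 222,100×110.0/100,000
= 2.91 + 12.18 + 33.28 + 32.68 + 71.46 + 244.31 = 396.81.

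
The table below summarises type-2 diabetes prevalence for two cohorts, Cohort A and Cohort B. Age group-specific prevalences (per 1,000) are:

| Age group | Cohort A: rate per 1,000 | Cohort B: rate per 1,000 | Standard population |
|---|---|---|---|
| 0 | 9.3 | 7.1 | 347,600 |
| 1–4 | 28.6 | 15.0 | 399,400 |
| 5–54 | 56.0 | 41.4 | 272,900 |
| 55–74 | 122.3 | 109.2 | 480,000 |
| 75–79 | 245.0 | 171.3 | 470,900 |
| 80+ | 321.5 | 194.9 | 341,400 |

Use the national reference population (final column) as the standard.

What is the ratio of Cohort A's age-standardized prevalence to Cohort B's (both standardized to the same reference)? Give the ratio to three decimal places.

Standard total = 2,312,200; weights = 0.1503, 0.1727, 0.1180, 0.2076, 0.2037, 0.1477.
Cohort A: 0.1503×9.3 + 0.1727×28.6 + 0.1180×56.0 + 0.2076×122.3 + 0.2037×245.0 + 0.1477×321.5 = 135.7030 per 1,000.
Cohort B: 0.1503×7.1 + 0.1727×15.0 + 0.1180×41.4 + 0.2076×109.2 + 0.2037×171.3 + 0.1477×194.9 = 94.8781 per 1,000.
Ratio = 135.7030 ÷ 94.8781 = 1.43029.

1.430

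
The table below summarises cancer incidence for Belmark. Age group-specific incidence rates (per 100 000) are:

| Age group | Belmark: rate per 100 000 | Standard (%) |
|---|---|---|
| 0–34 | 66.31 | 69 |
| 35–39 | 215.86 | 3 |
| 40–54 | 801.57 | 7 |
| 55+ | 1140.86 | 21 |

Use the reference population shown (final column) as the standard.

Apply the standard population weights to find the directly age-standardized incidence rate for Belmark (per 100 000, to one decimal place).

Standard weights: 0.69, 0.03, 0.07, 0.21.
Standardized rate: 0.6900×66.31 + 0.0300×215.86 + 0.0700×801.57 + 0.2100×1140.86 = 347.9202 per 100 000.

347.9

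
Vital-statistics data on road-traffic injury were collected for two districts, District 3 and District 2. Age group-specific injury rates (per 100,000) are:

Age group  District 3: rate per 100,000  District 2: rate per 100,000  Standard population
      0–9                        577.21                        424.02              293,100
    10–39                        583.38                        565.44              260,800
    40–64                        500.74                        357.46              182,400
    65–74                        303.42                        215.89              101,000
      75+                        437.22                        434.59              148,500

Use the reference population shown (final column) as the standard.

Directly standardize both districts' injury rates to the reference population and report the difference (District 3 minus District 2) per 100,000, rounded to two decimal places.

Standard total = 985,800; weights = 0.2973, 0.2646, 0.1850, 0.1025, 0.1506.
District 3: 0.2973×577.21 + 0.2646×583.38 + 0.1850×500.74 + 0.1025×303.42 + 0.1506×437.22 = 515.5542 per 100,000.
District 2: 0.2973×424.02 + 0.2646×565.44 + 0.1850×357.46 + 0.1025×215.89 + 0.1506×434.59 = 429.3865 per 100,000.
Difference = 515.5542 − 429.3865 = 86.1677.

86.17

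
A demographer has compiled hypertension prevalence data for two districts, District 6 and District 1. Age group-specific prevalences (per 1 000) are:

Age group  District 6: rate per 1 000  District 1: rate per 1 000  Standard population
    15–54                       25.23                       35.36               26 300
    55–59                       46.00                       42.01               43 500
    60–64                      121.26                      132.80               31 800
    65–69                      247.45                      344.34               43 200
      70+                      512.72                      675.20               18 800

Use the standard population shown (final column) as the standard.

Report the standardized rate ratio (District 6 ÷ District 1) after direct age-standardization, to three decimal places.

Standard total = 163 600; weights = 0.1608, 0.2659, 0.1944, 0.2641, 0.1149.
District 6: 0.1608×25.23 + 0.2659×46.00 + 0.1944×121.26 + 0.2641×247.45 + 0.1149×512.72 = 164.1173 per 1 000.
District 1: 0.1608×35.36 + 0.2659×42.01 + 0.1944×132.80 + 0.2641×344.34 + 0.1149×675.20 = 211.1839 per 1 000.
Ratio = 164.1173 ÷ 211.1839 = 0.77713.

0.777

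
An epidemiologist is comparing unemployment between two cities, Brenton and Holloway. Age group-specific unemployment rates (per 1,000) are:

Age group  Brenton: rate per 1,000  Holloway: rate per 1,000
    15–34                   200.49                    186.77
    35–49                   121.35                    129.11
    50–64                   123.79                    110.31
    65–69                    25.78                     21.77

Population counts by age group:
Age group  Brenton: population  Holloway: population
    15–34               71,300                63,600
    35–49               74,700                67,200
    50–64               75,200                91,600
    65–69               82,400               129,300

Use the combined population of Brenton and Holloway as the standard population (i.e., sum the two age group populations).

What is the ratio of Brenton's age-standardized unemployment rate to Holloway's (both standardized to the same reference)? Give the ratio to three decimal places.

Combined standard total = 655,300; weights = 0.2059, 0.2165, 0.2545, 0.3231.
Brenton: 0.2059×200.49 + 0.2165×121.35 + 0.2545×123.79 + 0.3231×25.78 = 107.3882 per 1,000.
Holloway: 0.2059×186.77 + 0.2165×129.11 + 0.2545×110.31 + 0.3231×21.77 = 101.5175 per 1,000.
Ratio = 107.3882 ÷ 101.5175 = 1.05783.

1.058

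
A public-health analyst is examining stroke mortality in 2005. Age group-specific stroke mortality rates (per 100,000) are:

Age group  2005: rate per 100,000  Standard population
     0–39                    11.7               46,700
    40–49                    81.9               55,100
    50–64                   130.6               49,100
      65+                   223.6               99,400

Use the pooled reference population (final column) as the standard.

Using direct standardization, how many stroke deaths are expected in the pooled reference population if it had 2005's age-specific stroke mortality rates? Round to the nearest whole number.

Expected stroke deaths = Σ (standard pop × age-specific rate ÷ 100,000)
= 46,700×11.7/100,000 + 55,100×81.9/100,000 + 49,100×130.6/100,000 + 99,400×223.6/100,000
= 5.46 + 45.13 + 64.12 + 222.26 = 336.97.

337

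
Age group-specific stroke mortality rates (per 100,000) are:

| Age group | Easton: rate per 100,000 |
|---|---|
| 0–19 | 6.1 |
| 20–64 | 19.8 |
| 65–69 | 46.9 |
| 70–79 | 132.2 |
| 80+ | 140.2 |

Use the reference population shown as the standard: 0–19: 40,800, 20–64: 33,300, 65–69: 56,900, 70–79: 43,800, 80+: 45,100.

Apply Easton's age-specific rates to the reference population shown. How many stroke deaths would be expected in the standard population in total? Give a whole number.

157

Expected stroke deaths = Σ (standard pop × age-specific rate ÷ 100,000)
= 40,800×6.1/100,000 + 33,300×19.8/100,000 + 56,900×46.9/100,000 + 43,800×132.2/100,000 + 45,100×140.2/100,000
= 2.49 + 6.59 + 26.69 + 57.90 + 63.23 = 156.90.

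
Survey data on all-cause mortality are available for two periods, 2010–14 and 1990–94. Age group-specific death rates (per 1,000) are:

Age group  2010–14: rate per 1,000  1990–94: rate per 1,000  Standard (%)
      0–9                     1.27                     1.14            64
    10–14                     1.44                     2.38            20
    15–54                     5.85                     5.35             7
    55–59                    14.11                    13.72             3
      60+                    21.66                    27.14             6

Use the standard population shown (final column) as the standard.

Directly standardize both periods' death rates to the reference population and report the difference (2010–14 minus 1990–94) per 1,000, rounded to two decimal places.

-0.39

Standard weights: 0.64, 0.20, 0.07, 0.03, 0.06.
2010–14: 0.6400×1.27 + 0.2000×1.44 + 0.0700×5.85 + 0.0300×14.11 + 0.0600×21.66 = 3.2332 per 1,000.
1990–94: 0.6400×1.14 + 0.2000×2.38 + 0.0700×5.35 + 0.0300×13.72 + 0.0600×27.14 = 3.6201 per 1,000.
Difference = 3.2332 − 3.6201 = -0.3869.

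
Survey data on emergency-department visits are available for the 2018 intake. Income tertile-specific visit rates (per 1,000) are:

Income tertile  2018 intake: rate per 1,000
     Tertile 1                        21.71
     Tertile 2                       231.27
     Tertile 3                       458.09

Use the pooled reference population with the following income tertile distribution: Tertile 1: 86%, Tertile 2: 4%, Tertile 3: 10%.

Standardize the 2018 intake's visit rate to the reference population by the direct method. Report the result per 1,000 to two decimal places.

73.73

Standard weights: 0.86, 0.04, 0.10.
Standardized rate: 0.8600×21.71 + 0.0400×231.27 + 0.1000×458.09 = 73.7304 per 1,000.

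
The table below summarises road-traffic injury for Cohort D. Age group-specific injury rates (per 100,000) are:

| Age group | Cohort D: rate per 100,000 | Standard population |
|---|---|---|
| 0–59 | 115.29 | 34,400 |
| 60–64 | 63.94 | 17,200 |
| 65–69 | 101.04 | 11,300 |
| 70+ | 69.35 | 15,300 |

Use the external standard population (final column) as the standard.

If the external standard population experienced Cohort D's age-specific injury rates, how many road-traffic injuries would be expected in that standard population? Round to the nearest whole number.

Expected road-traffic injuries = Σ (standard pop × age-specific rate ÷ 100,000)
= 34,400×115.29/100,000 + 17,200×63.94/100,000 + 11,300×101.04/100,000 + 15,300×69.35/100,000
= 39.66 + 11.00 + 11.42 + 10.61 = 72.69.

73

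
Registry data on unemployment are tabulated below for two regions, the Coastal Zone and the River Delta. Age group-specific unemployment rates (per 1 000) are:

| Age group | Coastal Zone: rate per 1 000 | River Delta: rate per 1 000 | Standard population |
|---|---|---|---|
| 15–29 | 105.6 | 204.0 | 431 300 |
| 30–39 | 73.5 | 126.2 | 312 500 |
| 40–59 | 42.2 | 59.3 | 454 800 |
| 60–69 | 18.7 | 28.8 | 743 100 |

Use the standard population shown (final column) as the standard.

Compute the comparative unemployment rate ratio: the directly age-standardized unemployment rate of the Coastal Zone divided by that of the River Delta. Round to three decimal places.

Standard total = 1 941 700; weights = 0.2221, 0.1609, 0.2342, 0.3827.
The Coastal Zone: 0.2221×105.6 + 0.1609×73.5 + 0.2342×42.2 + 0.3827×18.7 = 52.3266 per 1 000.
The River Delta: 0.2221×204.0 + 0.1609×126.2 + 0.2342×59.3 + 0.3827×28.8 = 90.5359 per 1 000.
Ratio = 52.3266 ÷ 90.5359 = 0.57797.

0.578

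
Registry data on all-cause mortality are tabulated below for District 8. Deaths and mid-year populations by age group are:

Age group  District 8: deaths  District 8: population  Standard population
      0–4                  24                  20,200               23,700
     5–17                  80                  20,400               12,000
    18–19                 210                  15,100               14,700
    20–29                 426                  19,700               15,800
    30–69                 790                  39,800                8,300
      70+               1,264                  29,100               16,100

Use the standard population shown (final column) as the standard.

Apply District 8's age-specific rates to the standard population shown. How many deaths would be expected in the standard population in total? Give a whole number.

Age-specific rates per 1,000 for District 8: 1.188, 3.922, 13.907, 21.624, 19.849, 43.436.
Expected deaths = Σ (standard pop × age-specific rate ÷ 1,000)
= 23,700×1.188/1,000 + 12,000×3.922/1,000 + 14,700×13.907/1,000 + 15,800×21.624/1,000 + 8,300×19.849/1,000 + 16,100×43.436/1,000
= 28.16 + 47.06 + 204.44 + 341.66 + 164.75 + 699.33 = 1485.39.

1485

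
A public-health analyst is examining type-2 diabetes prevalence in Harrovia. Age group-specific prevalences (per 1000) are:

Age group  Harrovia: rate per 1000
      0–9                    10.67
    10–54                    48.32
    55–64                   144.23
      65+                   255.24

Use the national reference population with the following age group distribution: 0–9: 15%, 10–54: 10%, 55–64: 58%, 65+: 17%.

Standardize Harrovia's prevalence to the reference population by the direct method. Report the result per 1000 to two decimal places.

Standard weights: 0.15, 0.10, 0.58, 0.17.
Standardized rate: 0.1500×10.67 + 0.1000×48.32 + 0.5800×144.23 + 0.1700×255.24 = 133.4767 per 1000.

133.48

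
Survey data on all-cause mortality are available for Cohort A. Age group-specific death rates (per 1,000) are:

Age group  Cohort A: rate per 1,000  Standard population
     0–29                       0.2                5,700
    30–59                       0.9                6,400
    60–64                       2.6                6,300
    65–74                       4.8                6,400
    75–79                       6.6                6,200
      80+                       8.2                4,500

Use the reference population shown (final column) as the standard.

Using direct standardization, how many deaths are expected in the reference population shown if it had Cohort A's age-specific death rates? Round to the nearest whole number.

Expected deaths = Σ (standard pop × age-specific rate ÷ 1,000)
= 5,700×0.2/1,000 + 6,400×0.9/1,000 + 6,300×2.6/1,000 + 6,400×4.8/1,000 + 6,200×6.6/1,000 + 4,500×8.2/1,000
= 1.14 + 5.76 + 16.38 + 30.72 + 40.92 + 36.90 = 131.82.

132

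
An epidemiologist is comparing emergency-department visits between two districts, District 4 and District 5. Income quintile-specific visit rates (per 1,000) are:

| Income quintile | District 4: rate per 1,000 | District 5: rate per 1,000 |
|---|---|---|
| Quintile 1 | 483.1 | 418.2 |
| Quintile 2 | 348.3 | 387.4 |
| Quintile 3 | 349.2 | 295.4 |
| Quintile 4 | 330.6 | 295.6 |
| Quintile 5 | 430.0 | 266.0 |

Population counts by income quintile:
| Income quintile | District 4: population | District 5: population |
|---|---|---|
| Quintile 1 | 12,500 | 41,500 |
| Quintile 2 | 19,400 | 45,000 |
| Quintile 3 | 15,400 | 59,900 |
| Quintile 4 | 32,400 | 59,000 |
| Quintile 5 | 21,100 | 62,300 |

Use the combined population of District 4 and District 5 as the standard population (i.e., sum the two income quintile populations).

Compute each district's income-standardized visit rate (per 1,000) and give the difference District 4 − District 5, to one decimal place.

59.5

Combined standard total = 368,500; weights = 0.1465, 0.1748, 0.2043, 0.2480, 0.2263.
District 4: 0.1465×483.1 + 0.1748×348.3 + 0.2043×349.2 + 0.2480×330.6 + 0.2263×430.0 = 382.3379 per 1,000.
District 5: 0.1465×418.2 + 0.1748×387.4 + 0.2043×295.4 + 0.2480×295.6 + 0.2263×266.0 = 322.8690 per 1,000.
Difference = 382.3379 − 322.8690 = 59.4689.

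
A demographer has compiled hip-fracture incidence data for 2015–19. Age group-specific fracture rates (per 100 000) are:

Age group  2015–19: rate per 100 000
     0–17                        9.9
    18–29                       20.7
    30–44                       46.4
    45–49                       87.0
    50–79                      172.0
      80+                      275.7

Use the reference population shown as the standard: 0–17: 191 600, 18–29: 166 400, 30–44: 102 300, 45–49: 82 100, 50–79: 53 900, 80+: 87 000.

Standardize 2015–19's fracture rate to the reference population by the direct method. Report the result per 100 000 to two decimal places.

73.89

Standard total = 683 300; weights = 0.2804, 0.2435, 0.1497, 0.1202, 0.0789, 0.1273.
Standardized rate: 0.2804×9.9 + 0.2435×20.7 + 0.1497×46.4 + 0.1202×87.0 + 0.0789×172.0 + 0.1273×275.7 = 73.8877 per 100 000.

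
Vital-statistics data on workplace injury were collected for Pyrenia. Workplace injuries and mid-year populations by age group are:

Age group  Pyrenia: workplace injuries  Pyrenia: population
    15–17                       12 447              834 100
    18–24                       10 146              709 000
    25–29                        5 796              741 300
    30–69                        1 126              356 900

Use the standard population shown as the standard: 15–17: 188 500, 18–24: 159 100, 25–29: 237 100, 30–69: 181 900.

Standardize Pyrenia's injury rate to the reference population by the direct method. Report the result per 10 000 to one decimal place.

Age-specific rates per 10 000 for Pyrenia: 149.23, 143.10, 78.19, 31.55.
Standard total = 766 600; weights = 0.2459, 0.2075, 0.3093, 0.2373.
Standardized rate: 0.2459×149.23 + 0.2075×143.10 + 0.3093×78.19 + 0.2373×31.55 = 98.0614 per 10 000.

98.1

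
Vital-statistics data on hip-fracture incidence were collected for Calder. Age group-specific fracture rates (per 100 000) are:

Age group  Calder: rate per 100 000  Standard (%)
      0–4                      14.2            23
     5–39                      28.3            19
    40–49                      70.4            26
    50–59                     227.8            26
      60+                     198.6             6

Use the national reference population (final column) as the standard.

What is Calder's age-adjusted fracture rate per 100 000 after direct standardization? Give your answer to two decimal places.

Standard weights: 0.23, 0.19, 0.26, 0.26, 0.06.
Standardized rate: 0.2300×14.2 + 0.1900×28.3 + 0.2600×70.4 + 0.2600×227.8 + 0.0600×198.6 = 98.0910 per 100 000.

98.09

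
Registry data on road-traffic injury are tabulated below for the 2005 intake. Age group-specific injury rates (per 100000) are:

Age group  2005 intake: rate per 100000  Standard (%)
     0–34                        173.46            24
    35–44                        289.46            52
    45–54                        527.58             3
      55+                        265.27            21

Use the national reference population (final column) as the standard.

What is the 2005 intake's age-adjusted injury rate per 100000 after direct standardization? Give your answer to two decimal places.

263.68

Standard weights: 0.24, 0.52, 0.03, 0.21.
Standardized rate: 0.2400×173.46 + 0.5200×289.46 + 0.0300×527.58 + 0.2100×265.27 = 263.6837 per 100000.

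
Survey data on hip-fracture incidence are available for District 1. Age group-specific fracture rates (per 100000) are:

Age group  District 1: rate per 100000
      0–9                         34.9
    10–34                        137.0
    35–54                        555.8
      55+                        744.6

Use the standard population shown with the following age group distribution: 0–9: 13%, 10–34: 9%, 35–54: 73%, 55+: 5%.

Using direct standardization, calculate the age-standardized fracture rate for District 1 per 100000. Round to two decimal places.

459.83

Standard weights: 0.13, 0.09, 0.73, 0.05.
Standardized rate: 0.1300×34.9 + 0.0900×137.0 + 0.7300×555.8 + 0.0500×744.6 = 459.8310 per 100000.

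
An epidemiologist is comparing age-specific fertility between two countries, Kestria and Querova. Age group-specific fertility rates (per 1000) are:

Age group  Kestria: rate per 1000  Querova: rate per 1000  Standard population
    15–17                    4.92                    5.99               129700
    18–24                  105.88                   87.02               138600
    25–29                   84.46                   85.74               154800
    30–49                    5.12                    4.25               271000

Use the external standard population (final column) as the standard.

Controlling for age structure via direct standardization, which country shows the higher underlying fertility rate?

Standard total = 694100; weights = 0.1869, 0.1997, 0.2230, 0.3904.
Kestria: 0.1869×4.92 + 0.1997×105.88 + 0.2230×84.46 + 0.3904×5.12 = 42.8973 per 1000.
Querova: 0.1869×5.99 + 0.1997×87.02 + 0.2230×85.74 + 0.3904×4.25 = 39.2770 per 1000.

Kestria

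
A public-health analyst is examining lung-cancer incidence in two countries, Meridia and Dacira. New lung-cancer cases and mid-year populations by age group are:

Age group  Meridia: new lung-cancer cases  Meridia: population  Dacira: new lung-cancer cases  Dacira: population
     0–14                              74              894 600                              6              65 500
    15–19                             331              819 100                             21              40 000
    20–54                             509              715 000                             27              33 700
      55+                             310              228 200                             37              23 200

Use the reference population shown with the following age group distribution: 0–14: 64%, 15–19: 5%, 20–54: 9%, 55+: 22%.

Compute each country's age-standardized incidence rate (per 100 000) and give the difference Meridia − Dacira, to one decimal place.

-7.2

Age-specific rates per 100 000 for Meridia: 8.27, 40.41, 71.19, 135.85.
For Dacira: 9.16, 52.50, 80.12, 159.48.
Standard weights: 0.64, 0.05, 0.09, 0.22.
Meridia: 0.6400×8.27 + 0.0500×40.41 + 0.0900×71.19 + 0.2200×135.85 = 43.6076 per 100 000.
Dacira: 0.6400×9.16 + 0.0500×52.50 + 0.0900×80.12 + 0.2200×159.48 = 50.7845 per 100 000.
Difference = 43.6076 − 50.7845 = -7.1769.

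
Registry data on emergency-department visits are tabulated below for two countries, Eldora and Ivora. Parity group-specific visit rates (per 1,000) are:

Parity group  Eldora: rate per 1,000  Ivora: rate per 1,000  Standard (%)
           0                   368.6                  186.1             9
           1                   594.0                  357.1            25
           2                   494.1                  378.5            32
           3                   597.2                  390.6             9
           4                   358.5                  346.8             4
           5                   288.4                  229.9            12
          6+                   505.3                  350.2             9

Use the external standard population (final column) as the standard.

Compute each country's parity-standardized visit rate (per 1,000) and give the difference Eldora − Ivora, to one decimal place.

Standard weights: 0.09, 0.25, 0.32, 0.09, 0.04, 0.12, 0.09.
Eldora: 0.0900×368.6 + 0.2500×594.0 + 0.3200×494.1 + 0.0900×597.2 + 0.0400×358.5 + 0.1200×288.4 + 0.0900×505.3 = 487.9590 per 1,000.
Ivora: 0.0900×186.1 + 0.2500×357.1 + 0.3200×378.5 + 0.0900×390.6 + 0.0400×346.8 + 0.1200×229.9 + 0.0900×350.2 = 335.2760 per 1,000.
Difference = 487.9590 − 335.2760 = 152.6830.

152.7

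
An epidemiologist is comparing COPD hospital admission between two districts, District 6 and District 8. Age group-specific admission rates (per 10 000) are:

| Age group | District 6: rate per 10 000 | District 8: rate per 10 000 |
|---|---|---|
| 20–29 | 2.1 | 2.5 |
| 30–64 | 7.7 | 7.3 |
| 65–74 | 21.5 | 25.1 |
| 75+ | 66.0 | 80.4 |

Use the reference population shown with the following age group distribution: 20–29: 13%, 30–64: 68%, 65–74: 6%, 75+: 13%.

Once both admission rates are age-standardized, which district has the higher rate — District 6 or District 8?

Standard weights: 0.13, 0.68, 0.06, 0.13.
District 6: 0.1300×2.1 + 0.6800×7.7 + 0.0600×21.5 + 0.1300×66.0 = 15.3790 per 10 000.
District 8: 0.1300×2.5 + 0.6800×7.3 + 0.0600×25.1 + 0.1300×80.4 = 17.2470 per 10 000.

District 8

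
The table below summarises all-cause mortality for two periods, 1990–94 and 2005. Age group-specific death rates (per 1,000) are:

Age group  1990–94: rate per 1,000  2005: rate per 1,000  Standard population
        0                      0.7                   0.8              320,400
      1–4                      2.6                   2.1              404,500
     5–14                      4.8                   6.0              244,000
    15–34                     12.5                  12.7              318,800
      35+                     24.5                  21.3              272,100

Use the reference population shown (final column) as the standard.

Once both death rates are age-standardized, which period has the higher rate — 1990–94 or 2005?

1990–94

Standard total = 1,559,800; weights = 0.2054, 0.2593, 0.1564, 0.2044, 0.1744.
1990–94: 0.2054×0.7 + 0.2593×2.6 + 0.1564×4.8 + 0.2044×12.5 + 0.1744×24.5 = 8.3976 per 1,000.
2005: 0.2054×0.8 + 0.2593×2.1 + 0.1564×6.0 + 0.2044×12.7 + 0.1744×21.3 = 7.9589 per 1,000.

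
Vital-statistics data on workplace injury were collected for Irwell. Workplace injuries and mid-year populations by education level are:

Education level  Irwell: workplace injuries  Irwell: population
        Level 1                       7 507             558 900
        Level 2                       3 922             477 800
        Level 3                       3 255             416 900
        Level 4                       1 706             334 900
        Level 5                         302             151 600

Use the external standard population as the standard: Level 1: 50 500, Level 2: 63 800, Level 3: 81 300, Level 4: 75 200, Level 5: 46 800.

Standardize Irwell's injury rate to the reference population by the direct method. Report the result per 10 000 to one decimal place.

Education-specific rates per 10 000 for Irwell: 134.32, 82.08, 78.08, 50.94, 19.92.
Standard total = 317 600; weights = 0.1590, 0.2009, 0.2560, 0.2368, 0.1474.
Standardized rate: 0.1590×134.32 + 0.2009×82.08 + 0.2560×78.08 + 0.2368×50.94 + 0.1474×19.92 = 72.8295 per 10 000.

72.8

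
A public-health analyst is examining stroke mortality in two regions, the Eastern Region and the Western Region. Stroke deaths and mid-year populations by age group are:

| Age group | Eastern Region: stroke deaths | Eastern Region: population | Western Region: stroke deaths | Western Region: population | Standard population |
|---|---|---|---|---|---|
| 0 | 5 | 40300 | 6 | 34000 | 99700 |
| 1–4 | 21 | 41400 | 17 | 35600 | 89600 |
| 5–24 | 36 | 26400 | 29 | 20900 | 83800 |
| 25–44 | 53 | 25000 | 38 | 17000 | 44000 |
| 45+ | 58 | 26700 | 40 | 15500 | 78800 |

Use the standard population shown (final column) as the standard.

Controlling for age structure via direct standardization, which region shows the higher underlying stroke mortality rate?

Age-specific rates per 100000 for the Eastern Region: 12.41, 50.72, 136.36, 212.00, 217.23.
For the Western Region: 17.65, 47.75, 138.76, 223.53, 258.06.
Standard total = 395900; weights = 0.2518, 0.2263, 0.2117, 0.1111, 0.1990.
The Eastern Region: 0.2518×12.41 + 0.2263×50.72 + 0.2117×136.36 + 0.1111×212.00 + 0.1990×217.23 = 110.2672 per 100000.
The Western Region: 0.2518×17.65 + 0.2263×47.75 + 0.2117×138.76 + 0.1111×223.53 + 0.1990×258.06 = 120.8300 per 100000.
The crude rates (108.26 vs 105.69) would put the Eastern Region higher, but that reflects its age composition; once standardized to a common age structure, the Western Region has the higher underlying rate.

Western Region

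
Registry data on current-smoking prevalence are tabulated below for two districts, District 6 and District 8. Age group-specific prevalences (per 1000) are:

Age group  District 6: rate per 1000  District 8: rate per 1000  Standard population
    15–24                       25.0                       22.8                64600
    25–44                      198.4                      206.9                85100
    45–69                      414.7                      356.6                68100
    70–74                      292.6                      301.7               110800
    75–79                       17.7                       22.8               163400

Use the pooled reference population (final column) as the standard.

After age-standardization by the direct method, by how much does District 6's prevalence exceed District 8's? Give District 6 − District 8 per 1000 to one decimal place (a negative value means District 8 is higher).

Standard total = 492000; weights = 0.1313, 0.1730, 0.1384, 0.2252, 0.3321.
District 6: 0.1313×25.0 + 0.1730×198.4 + 0.1384×414.7 + 0.2252×292.6 + 0.3321×17.7 = 166.7727 per 1000.
District 8: 0.1313×22.8 + 0.1730×206.9 + 0.1384×356.6 + 0.2252×301.7 + 0.3321×22.8 = 163.6553 per 1000.
Difference = 166.7727 − 163.6553 = 3.1174.

3.1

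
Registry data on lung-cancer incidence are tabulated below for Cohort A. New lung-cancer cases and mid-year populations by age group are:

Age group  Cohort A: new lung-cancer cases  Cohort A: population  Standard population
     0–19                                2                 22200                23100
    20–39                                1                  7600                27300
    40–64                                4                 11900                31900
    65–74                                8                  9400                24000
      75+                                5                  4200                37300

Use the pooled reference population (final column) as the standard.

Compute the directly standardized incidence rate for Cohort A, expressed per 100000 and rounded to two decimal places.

56.56

Age-specific rates per 100000 for Cohort A: 9.01, 13.16, 33.61, 85.11, 119.05.
Standard total = 143600; weights = 0.1609, 0.1901, 0.2221, 0.1671, 0.2597.
Standardized rate: 0.1609×9.01 + 0.1901×13.16 + 0.2221×33.61 + 0.1671×85.11 + 0.2597×119.05 = 56.5642 per 100000.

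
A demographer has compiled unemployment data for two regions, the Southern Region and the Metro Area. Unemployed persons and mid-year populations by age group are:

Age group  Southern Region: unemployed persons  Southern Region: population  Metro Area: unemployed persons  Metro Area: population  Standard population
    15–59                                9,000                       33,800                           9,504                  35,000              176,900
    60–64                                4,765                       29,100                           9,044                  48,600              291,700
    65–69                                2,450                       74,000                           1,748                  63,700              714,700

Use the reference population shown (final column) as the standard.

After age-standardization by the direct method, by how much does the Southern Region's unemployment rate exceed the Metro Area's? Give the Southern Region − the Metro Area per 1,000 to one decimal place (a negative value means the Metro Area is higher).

-2.9

Age-specific rates per 1,000 for the Southern Region: 266.272, 163.746, 33.108.
For the Metro Area: 271.543, 186.091, 27.441.
Standard total = 1,183,300; weights = 0.1495, 0.2465, 0.6040.
The Southern Region: 0.1495×266.272 + 0.2465×163.746 + 0.6040×33.108 = 100.1695 per 1,000.
The Metro Area: 0.1495×271.543 + 0.2465×186.091 + 0.6040×27.441 = 103.0429 per 1,000.
Difference = 100.1695 − 103.0429 = -2.8735.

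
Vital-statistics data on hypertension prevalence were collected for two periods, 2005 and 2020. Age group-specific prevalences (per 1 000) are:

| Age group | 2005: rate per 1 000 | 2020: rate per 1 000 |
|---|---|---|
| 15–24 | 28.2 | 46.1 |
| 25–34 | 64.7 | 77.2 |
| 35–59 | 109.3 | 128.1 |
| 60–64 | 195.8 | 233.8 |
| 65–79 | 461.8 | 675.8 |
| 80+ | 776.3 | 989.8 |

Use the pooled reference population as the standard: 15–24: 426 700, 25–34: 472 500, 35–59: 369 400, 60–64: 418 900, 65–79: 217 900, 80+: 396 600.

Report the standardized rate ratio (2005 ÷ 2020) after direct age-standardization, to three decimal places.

0.774

Standard total = 2 302 000; weights = 0.1854, 0.2053, 0.1605, 0.1820, 0.0947, 0.1723.
2005: 0.1854×28.2 + 0.2053×64.7 + 0.1605×109.3 + 0.1820×195.8 + 0.0947×461.8 + 0.1723×776.3 = 249.1340 per 1 000.
2020: 0.1854×46.1 + 0.2053×77.2 + 0.1605×128.1 + 0.1820×233.8 + 0.0947×675.8 + 0.1723×989.8 = 321.9888 per 1 000.
Ratio = 249.1340 ÷ 321.9888 = 0.77373.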